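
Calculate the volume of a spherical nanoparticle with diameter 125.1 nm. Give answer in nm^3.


Radius r = 125.1/2 = 62.55 nm
Volume V = (4/3) * pi * r^3
V = (4/3) * pi * (62.55)^3
V = 1025110.19 nm^3

1025110.19


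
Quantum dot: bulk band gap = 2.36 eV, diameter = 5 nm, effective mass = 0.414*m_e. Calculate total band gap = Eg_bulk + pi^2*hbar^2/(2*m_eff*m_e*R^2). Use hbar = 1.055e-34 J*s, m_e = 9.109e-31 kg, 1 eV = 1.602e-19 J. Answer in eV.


Radius R = 5/2 nm = 2.5e-09 m
Confinement energy dE = pi^2 * hbar^2 / (2 * m_eff * m_e * R^2)
dE = pi^2 * (1.055e-34)^2 / (2 * 0.414 * 9.109e-31 * (2.5e-09)^2) J, divided by 1.602e-19 J/eV
dE = 0.1455 eV
Total band gap = E_g(bulk) + dE = 2.36 + 0.1455 = 2.5055 eV

2.5055


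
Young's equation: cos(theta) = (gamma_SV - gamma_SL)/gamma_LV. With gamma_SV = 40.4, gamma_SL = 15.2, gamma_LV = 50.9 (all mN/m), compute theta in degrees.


cos(theta) = (gamma_SV - gamma_SL) / gamma_LV
cos(theta) = (40.4 - 15.2) / 50.9
cos(theta) = 0.495088
theta = arccos(0.495088) = 60.32 degrees

60.32


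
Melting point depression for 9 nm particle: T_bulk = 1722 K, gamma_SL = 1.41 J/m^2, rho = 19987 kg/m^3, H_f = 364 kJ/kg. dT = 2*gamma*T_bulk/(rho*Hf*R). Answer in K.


Radius R = 9/2 = 4.5 nm = 4.5e-09 m
Convert H_f = 364 kJ/kg = 364000 J/kg
dT = 2 * gamma_SL * T_bulk / (rho * H_f * R)
dT = 2 * 1.41 * 1722 / (19987 * 364000 * 4.5e-09)
dT = 148.3 K

148.3


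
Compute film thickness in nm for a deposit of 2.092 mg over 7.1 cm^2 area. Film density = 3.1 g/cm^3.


Convert: m = 2.092 mg = 2.0920e-06 kg, A = 7.1 cm^2 = 7.1000e-04 m^2, rho = 3.1 g/cm^3 = 3100 kg/m^3
t = m / (A * rho)
t = 2.0920e-06 / (7.1000e-04 * 3100)
t = 9.5048e-07 m = 950.5 nm

950.5


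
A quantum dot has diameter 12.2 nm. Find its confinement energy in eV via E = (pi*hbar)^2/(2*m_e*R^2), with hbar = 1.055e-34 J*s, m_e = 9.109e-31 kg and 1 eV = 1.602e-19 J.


Radius R = 12.2/2 = 6.1 nm = 6.1e-09 m
E = (pi * 1.055e-34)^2 / (2 * 9.109e-31 * (6.1e-09)^2)
E(J) = 1.62048e-21
E = E(J) / 1.602e-19 = 0.0101 eV

0.0101


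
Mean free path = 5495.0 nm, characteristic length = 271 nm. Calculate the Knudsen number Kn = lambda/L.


Knudsen number Kn = lambda / L
Kn = 5495.0 / 271
Kn = 20.2768

20.2768


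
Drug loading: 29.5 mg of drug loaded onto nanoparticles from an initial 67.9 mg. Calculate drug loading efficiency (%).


Drug loading efficiency = (drug loaded / drug initial) * 100
DLE = 29.5 / 67.9 * 100
DLE = 0.4345 * 100
DLE = 43.45%

43.45


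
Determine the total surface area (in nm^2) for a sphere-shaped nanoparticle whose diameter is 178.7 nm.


Radius r = 178.7/2 = 89.35 nm
Surface area SA = 4 * pi * r^2
SA = 4 * pi * (89.35)^2
SA = 100322.65 nm^2

100322.65


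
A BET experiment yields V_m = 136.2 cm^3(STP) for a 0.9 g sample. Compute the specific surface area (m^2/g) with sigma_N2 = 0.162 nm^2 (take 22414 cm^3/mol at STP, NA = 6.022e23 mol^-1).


Number of moles in monolayer = V_m / 22414 = 136.2 / 22414 = 0.00607656
Number of molecules = moles * NA = 0.00607656 * 6.022e23
SA = molecules * sigma / mass
SA = (136.2 / 22414) * 6.022e23 * 0.162e-18 / 0.9
SA = 658.7 m^2/g

658.7


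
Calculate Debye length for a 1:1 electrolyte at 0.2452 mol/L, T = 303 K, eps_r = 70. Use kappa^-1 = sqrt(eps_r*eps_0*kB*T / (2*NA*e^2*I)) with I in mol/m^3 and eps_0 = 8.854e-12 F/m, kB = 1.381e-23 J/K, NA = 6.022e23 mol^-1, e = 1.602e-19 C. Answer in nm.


Ionic strength I = 0.2452 * 1^2 * 1000 = 245.2 mol/m^3
kappa^-1 = sqrt(70 * 8.854e-12 * 1.381e-23 * 303 / (2 * 6.022e23 * (1.602e-19)^2 * 245.2))
kappa^-1 = 0.585 nm

0.585


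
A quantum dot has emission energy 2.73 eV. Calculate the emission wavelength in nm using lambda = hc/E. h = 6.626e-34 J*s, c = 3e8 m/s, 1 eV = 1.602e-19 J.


Convert energy: E = 2.73 eV = 2.73 * 1.602e-19 = 4.37346e-19 J
lambda = h*c / E = 6.626e-34 * 3e8 / 4.37346e-19
lambda = 4.54514e-07 m = 454.5 nm

454.5


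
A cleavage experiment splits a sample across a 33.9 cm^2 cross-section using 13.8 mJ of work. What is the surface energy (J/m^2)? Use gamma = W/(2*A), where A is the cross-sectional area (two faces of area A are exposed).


Convert: A = 33.9 cm^2 = 0.00339 m^2, W = 13.8 mJ = 0.0138 J
Cleaving exposes two faces of area A, so total new surface = 2*A and gamma = W / (2*A)
gamma = 0.0138 / (2 * 0.00339)
gamma = 2.035 J/m^2

2.035


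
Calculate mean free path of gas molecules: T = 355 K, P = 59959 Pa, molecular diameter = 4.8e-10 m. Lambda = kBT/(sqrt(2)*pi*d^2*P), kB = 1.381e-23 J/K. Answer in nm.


Mean free path: lambda = kB*T / (sqrt(2) * pi * d^2 * P)
lambda = 1.381e-23 * 355 / (sqrt(2) * pi * (4.8e-10)^2 * 59959)
lambda = 7.98767e-08 m
lambda = 79.88 nm

79.88


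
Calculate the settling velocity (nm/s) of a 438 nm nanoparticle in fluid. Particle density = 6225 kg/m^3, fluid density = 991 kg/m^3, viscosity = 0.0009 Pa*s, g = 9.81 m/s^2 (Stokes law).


Radius R = 438/2 nm = 2.19e-07 m
Density difference = 6225 - 991 = 5234 kg/m^3
v = 2 * R^2 * (rho_p - rho_f) * g / (9 * eta)
v = 2 * (2.19e-07)^2 * 5234 * 9.81 / (9 * 0.0009)
v = 6.08045e-07 m/s = 608.0453 nm/s

608.0453


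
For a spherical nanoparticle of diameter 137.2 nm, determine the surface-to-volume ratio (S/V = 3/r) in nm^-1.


Radius r = 137.2/2 = 68.6 nm
S/V = 3 / r = 3 / 68.6
S/V = 0.0437 nm^-1

0.0437


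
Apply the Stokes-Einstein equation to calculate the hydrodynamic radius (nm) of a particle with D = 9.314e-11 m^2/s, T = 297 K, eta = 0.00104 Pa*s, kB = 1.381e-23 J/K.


Stokes-Einstein: R = kB*T / (6*pi*eta*D)
R = 1.381e-23 * 297 / (6 * pi * 0.00104 * 9.314e-11)
R = 2.24636e-09 m = 2.25 nm

2.25


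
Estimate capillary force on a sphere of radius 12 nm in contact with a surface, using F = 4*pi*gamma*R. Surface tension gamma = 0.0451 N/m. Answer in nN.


Convert radius: R = 12 nm = 1.2e-08 m
F = 4 * pi * gamma * R
F = 4 * pi * 0.0451 * 1.2e-08
F = 6.80092e-09 N = 6.8009 nN

6.8009


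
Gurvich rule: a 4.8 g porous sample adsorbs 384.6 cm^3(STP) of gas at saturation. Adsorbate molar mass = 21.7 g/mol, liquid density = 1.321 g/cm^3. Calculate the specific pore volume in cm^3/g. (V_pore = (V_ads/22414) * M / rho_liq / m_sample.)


Moles adsorbed n = V_ads / 22414 = 384.6 / 22414 = 1.715892e-02 mol
Liquid volume V_liq = n * M / rho_liq = 1.715892e-02 * 21.7 / 1.321 = 0.28187 cm^3
Specific pore volume V_pore = V_liq / m_sample = 0.28187 / 4.8
V_pore = 0.0587 cm^3/g

0.0587


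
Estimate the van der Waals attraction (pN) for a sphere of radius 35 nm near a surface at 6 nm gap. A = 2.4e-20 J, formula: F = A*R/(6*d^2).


Convert to SI: R = 35 nm = 3.5e-08 m, d = 6 nm = 6e-09 m
F = A * R / (6 * d^2)
F = 2.4e-20 * 3.5e-08 / (6 * (6e-09)^2)
F = 3.88889e-12 N = 3.889 pN

3.889


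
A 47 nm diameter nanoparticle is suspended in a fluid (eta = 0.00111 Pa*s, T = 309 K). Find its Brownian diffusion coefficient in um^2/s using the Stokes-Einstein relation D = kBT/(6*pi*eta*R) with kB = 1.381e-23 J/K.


Radius R = 47/2 = 23.5 nm = 2.35e-08 m
D = kB*T / (6*pi*eta*R)
D = 1.381e-23 * 309 / (6 * pi * 0.00111 * 2.35e-08)
D = 8.67881e-12 m^2/s = 8.679 um^2/s

8.679


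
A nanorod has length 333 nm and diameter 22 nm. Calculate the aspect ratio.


Aspect ratio AR = length / diameter
AR = 333 / 22
AR = 15.14

15.14


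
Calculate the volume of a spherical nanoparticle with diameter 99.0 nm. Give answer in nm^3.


Radius r = 99.0/2 = 49.5 nm
Volume V = (4/3) * pi * r^3
V = (4/3) * pi * (49.5)^3
V = 508047.37 nm^3

508047.37


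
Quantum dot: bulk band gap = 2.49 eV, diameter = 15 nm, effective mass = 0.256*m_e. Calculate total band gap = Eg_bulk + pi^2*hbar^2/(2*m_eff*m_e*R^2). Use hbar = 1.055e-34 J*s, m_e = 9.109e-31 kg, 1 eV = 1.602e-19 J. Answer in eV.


Radius R = 15/2 nm = 7.5e-09 m
Confinement energy dE = pi^2 * hbar^2 / (2 * m_eff * m_e * R^2)
dE = pi^2 * (1.055e-34)^2 / (2 * 0.256 * 9.109e-31 * (7.5e-09)^2) J, divided by 1.602e-19 J/eV
dE = 0.0261 eV
Total band gap = E_g(bulk) + dE = 2.49 + 0.0261 = 2.5161 eV

2.5161


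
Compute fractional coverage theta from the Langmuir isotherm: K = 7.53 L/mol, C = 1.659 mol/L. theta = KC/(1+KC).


Langmuir isotherm: theta = K*C / (1 + K*C)
K*C = 7.53 * 1.659 = 12.49227
theta = 12.49227 / (1 + 12.49227) = 12.49227 / 13.49227
theta = 0.9259

0.9259


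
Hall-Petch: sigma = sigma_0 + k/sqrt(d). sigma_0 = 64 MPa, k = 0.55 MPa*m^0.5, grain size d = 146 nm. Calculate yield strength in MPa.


d = 146 nm = 1.46e-07 m
sqrt(d) = 0.0003820995
Hall-Petch contribution = k / sqrt(d) = 0.55 / 0.0003820995 = 1439.4 MPa
sigma = sigma_0 + k/sqrt(d) = 64 + 1439.4 = 1503.4 MPa

1503.4


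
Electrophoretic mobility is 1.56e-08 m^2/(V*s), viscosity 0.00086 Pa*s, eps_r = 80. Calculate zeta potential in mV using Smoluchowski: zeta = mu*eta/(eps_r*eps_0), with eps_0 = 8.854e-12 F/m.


Smoluchowski equation: zeta = mu * eta / (eps_r * eps_0)
zeta = 1.56e-08 * 0.00086 / (80 * 8.854e-12)
zeta = 0.018941 V = 18.94 mV

18.94


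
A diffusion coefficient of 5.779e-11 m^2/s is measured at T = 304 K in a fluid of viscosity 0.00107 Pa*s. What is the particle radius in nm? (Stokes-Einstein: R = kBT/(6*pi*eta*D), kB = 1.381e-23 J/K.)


Stokes-Einstein: R = kB*T / (6*pi*eta*D)
R = 1.381e-23 * 304 / (6 * pi * 0.00107 * 5.779e-11)
R = 3.60188e-09 m = 3.6 nm

3.6


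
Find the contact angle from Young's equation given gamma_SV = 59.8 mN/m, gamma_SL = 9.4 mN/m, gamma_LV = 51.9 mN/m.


cos(theta) = (gamma_SV - gamma_SL) / gamma_LV
cos(theta) = (59.8 - 9.4) / 51.9
cos(theta) = 0.971098
theta = arccos(0.971098) = 13.81 degrees

13.81


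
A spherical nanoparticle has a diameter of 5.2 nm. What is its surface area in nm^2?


Radius r = 5.2/2 = 2.6 nm
Surface area SA = 4 * pi * r^2
SA = 4 * pi * (2.6)^2
SA = 84.95 nm^2

84.95


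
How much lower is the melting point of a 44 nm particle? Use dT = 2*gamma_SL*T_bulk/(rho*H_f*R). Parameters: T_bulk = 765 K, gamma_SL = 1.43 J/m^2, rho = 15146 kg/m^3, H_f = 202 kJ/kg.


Radius R = 44/2 = 22 nm = 2.2e-08 m
Convert H_f = 202 kJ/kg = 202000 J/kg
dT = 2 * gamma_SL * T_bulk / (rho * H_f * R)
dT = 2 * 1.43 * 765 / (15146 * 202000 * 2.2e-08)
dT = 32.5 K

32.5


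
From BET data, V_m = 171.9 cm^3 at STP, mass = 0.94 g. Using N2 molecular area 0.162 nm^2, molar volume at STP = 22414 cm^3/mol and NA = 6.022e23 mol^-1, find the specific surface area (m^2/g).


Number of moles in monolayer = V_m / 22414 = 171.9 / 22414 = 0.00766931
Number of molecules = moles * NA = 0.00766931 * 6.022e23
SA = molecules * sigma / mass
SA = (171.9 / 22414) * 6.022e23 * 0.162e-18 / 0.94
SA = 795.9 m^2/g

795.9


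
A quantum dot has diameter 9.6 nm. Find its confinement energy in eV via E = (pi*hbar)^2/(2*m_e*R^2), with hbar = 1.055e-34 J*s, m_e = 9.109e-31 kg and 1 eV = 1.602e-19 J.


Radius R = 9.6/2 = 4.8 nm = 4.8e-09 m
E = (pi * 1.055e-34)^2 / (2 * 9.109e-31 * (4.8e-09)^2)
E(J) = 2.61711e-21
E = E(J) / 1.602e-19 = 0.0163 eV

0.0163


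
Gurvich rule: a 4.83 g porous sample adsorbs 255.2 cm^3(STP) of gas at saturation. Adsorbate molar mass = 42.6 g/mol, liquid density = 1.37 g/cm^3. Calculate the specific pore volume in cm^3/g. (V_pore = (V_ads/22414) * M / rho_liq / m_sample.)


Moles adsorbed n = V_ads / 22414 = 255.2 / 22414 = 1.138574e-02 mol
Liquid volume V_liq = n * M / rho_liq = 1.138574e-02 * 42.6 / 1.37 = 0.35404 cm^3
Specific pore volume V_pore = V_liq / m_sample = 0.35404 / 4.83
V_pore = 0.0733 cm^3/g

0.0733


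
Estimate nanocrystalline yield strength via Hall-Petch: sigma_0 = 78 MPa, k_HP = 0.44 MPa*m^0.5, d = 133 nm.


d = 133 nm = 1.33e-07 m
sqrt(d) = 0.0003646917
Hall-Petch contribution = k / sqrt(d) = 0.44 / 0.0003646917 = 1206.5 MPa
sigma = sigma_0 + k/sqrt(d) = 78 + 1206.5 = 1284.5 MPa

1284.5


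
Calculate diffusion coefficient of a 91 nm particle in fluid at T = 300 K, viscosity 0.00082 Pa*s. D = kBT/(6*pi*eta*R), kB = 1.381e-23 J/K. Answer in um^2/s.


Radius R = 91/2 = 45.5 nm = 4.55e-08 m
D = kB*T / (6*pi*eta*R)
D = 1.381e-23 * 300 / (6 * pi * 0.00082 * 4.55e-08)
D = 5.89099e-12 m^2/s = 5.891 um^2/s

5.891


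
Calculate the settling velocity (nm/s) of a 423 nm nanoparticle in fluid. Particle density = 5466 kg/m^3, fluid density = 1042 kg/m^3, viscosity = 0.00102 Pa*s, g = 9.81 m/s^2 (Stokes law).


Radius R = 423/2 nm = 2.115e-07 m
Density difference = 5466 - 1042 = 4424 kg/m^3
v = 2 * R^2 * (rho_p - rho_f) * g / (9 * eta)
v = 2 * (2.115e-07)^2 * 4424 * 9.81 / (9 * 0.00102)
v = 4.22953e-07 m/s = 422.9531 nm/s

422.9531


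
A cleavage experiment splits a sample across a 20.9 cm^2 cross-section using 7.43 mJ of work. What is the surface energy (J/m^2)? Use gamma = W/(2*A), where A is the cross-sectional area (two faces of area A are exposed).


Convert: A = 20.9 cm^2 = 0.00209 m^2, W = 7.43 mJ = 0.00743 J
Cleaving exposes two faces of area A, so total new surface = 2*A and gamma = W / (2*A)
gamma = 0.00743 / (2 * 0.00209)
gamma = 1.778 J/m^2

1.778


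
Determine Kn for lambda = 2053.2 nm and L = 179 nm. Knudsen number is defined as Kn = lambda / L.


Knudsen number Kn = lambda / L
Kn = 2053.2 / 179
Kn = 11.4704

11.4704


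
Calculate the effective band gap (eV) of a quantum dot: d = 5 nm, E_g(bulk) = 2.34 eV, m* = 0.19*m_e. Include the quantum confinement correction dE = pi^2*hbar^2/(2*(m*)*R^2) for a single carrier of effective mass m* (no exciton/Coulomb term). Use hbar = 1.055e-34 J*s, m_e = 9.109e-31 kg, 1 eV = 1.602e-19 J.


Radius R = 5/2 nm = 2.5e-09 m
Confinement energy dE = pi^2 * hbar^2 / (2 * m_eff * m_e * R^2)
dE = pi^2 * (1.055e-34)^2 / (2 * 0.19 * 9.109e-31 * (2.5e-09)^2) J, divided by 1.602e-19 J/eV
dE = 0.317 eV
Total band gap = E_g(bulk) + dE = 2.34 + 0.317 = 2.657 eV

2.657


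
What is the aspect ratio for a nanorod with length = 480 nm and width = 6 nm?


Aspect ratio AR = length / diameter
AR = 480 / 6
AR = 80.0

80.0


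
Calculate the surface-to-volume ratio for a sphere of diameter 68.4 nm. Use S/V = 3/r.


Radius r = 68.4/2 = 34.2 nm
S/V = 3 / r = 3 / 34.2
S/V = 0.0877 nm^-1

0.0877


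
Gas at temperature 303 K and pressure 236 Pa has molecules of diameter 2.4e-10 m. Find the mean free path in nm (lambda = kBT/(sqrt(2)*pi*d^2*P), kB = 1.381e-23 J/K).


Mean free path: lambda = kB*T / (sqrt(2) * pi * d^2 * P)
lambda = 1.381e-23 * 303 / (sqrt(2) * pi * (2.4e-10)^2 * 236)
lambda = 6.92846e-05 m
lambda = 69284.64 nm

69284.64


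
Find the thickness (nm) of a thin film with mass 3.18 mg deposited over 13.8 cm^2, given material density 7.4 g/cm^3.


Convert: m = 3.18 mg = 3.1800e-06 kg, A = 13.8 cm^2 = 1.3800e-03 m^2, rho = 7.4 g/cm^3 = 7400 kg/m^3
t = m / (A * rho)
t = 3.1800e-06 / (1.3800e-03 * 7400)
t = 3.1140e-07 m = 311.4 nm

311.4


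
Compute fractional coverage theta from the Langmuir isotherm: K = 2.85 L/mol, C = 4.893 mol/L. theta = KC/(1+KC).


Langmuir isotherm: theta = K*C / (1 + K*C)
K*C = 2.85 * 4.893 = 13.94505
theta = 13.94505 / (1 + 13.94505) = 13.94505 / 14.94505
theta = 0.9331

0.9331


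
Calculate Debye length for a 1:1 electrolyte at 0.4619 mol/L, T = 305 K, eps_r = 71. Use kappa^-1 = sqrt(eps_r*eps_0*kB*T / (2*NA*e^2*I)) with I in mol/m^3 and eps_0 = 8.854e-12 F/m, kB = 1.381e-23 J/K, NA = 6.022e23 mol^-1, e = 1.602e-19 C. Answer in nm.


Ionic strength I = 0.4619 * 1^2 * 1000 = 461.9 mol/m^3
kappa^-1 = sqrt(71 * 8.854e-12 * 1.381e-23 * 305 / (2 * 6.022e23 * (1.602e-19)^2 * 461.9))
kappa^-1 = 0.431 nm

0.431


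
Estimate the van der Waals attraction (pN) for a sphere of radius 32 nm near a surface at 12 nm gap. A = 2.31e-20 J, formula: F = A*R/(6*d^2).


Convert to SI: R = 32 nm = 3.2e-08 m, d = 12 nm = 1.2e-08 m
F = A * R / (6 * d^2)
F = 2.31e-20 * 3.2e-08 / (6 * (1.2e-08)^2)
F = 8.55556e-13 N = 0.856 pN

0.856


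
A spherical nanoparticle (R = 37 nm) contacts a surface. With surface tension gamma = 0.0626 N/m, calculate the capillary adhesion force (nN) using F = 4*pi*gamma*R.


Convert radius: R = 37 nm = 3.7e-08 m
F = 4 * pi * gamma * R
F = 4 * pi * 0.0626 * 3.7e-08
F = 2.91062e-08 N = 29.1062 nN

29.1062


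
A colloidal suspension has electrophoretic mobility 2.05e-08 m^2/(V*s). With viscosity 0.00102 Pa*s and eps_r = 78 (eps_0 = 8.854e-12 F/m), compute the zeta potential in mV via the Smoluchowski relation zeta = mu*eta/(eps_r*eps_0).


Smoluchowski equation: zeta = mu * eta / (eps_r * eps_0)
zeta = 2.05e-08 * 0.00102 / (78 * 8.854e-12)
zeta = 0.030277 V = 30.28 mV

30.28


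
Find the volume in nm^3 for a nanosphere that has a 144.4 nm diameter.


Radius r = 144.4/2 = 72.2 nm
Volume V = (4/3) * pi * r^3
V = (4/3) * pi * (72.2)^3
V = 1576522.6 nm^3

1576522.6


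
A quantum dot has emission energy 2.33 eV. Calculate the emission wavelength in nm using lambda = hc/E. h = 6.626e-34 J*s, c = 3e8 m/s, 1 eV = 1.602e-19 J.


Convert energy: E = 2.33 eV = 2.33 * 1.602e-19 = 3.73266e-19 J
lambda = h*c / E = 6.626e-34 * 3e8 / 3.73266e-19
lambda = 5.32542e-07 m = 532.5 nm

532.5


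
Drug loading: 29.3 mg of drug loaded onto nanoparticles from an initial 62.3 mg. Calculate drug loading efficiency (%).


Drug loading efficiency = (drug loaded / drug initial) * 100
DLE = 29.3 / 62.3 * 100
DLE = 0.4703 * 100
DLE = 47.03%

47.03


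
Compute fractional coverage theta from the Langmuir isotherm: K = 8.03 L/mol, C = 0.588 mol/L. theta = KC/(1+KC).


Langmuir isotherm: theta = K*C / (1 + K*C)
K*C = 8.03 * 0.588 = 4.72164
theta = 4.72164 / (1 + 4.72164) = 4.72164 / 5.72164
theta = 0.8252

0.8252


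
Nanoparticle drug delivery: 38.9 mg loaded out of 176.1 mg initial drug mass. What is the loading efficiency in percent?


Drug loading efficiency = (drug loaded / drug initial) * 100
DLE = 38.9 / 176.1 * 100
DLE = 0.2209 * 100
DLE = 22.09%

22.09


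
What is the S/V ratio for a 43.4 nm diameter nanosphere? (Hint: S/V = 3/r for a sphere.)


Radius r = 43.4/2 = 21.7 nm
S/V = 3 / r = 3 / 21.7
S/V = 0.1382 nm^-1

0.1382


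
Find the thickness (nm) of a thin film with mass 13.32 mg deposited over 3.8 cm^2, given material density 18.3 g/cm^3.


Convert: m = 13.32 mg = 1.3320e-05 kg, A = 3.8 cm^2 = 3.8000e-04 m^2, rho = 18.3 g/cm^3 = 18300 kg/m^3
t = m / (A * rho)
t = 1.3320e-05 / (3.8000e-04 * 18300)
t = 1.9154e-06 m = 1915.4 nm

1915.4


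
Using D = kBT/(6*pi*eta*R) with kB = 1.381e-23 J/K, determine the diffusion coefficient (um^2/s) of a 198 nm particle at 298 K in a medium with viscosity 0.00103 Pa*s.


Radius R = 198/2 = 99 nm = 9.9e-08 m
D = kB*T / (6*pi*eta*R)
D = 1.381e-23 * 298 / (6 * pi * 0.00103 * 9.9e-08)
D = 2.1411e-12 m^2/s = 2.141 um^2/s

2.141


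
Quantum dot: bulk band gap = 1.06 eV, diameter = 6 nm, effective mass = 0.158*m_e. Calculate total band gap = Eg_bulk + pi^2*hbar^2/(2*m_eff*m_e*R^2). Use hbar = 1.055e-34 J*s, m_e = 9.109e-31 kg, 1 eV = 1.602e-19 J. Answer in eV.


Radius R = 6/2 nm = 3e-09 m
Confinement energy dE = pi^2 * hbar^2 / (2 * m_eff * m_e * R^2)
dE = pi^2 * (1.055e-34)^2 / (2 * 0.158 * 9.109e-31 * (3e-09)^2) J, divided by 1.602e-19 J/eV
dE = 0.2647 eV
Total band gap = E_g(bulk) + dE = 1.06 + 0.2647 = 1.3247 eV

1.3247


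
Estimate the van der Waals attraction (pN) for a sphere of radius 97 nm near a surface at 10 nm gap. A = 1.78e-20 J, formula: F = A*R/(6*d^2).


Convert to SI: R = 97 nm = 9.7e-08 m, d = 10 nm = 1e-08 m
F = A * R / (6 * d^2)
F = 1.78e-20 * 9.7e-08 / (6 * (1e-08)^2)
F = 2.87767e-12 N = 2.878 pN

2.878


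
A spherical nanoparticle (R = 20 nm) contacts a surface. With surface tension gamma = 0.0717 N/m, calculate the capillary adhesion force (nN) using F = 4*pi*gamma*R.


Convert radius: R = 20 nm = 2e-08 m
F = 4 * pi * gamma * R
F = 4 * pi * 0.0717 * 2e-08
F = 1.80202e-08 N = 18.0202 nN

18.0202


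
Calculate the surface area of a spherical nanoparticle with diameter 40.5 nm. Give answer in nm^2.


Radius r = 40.5/2 = 20.25 nm
Surface area SA = 4 * pi * r^2
SA = 4 * pi * (20.25)^2
SA = 5153.0 nm^2

5153.0


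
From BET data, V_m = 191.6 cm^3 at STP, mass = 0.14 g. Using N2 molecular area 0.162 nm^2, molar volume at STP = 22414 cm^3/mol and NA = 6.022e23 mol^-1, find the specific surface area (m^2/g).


Number of moles in monolayer = V_m / 22414 = 191.6 / 22414 = 0.00854823
Number of molecules = moles * NA = 0.00854823 * 6.022e23
SA = molecules * sigma / mass
SA = (191.6 / 22414) * 6.022e23 * 0.162e-18 / 0.14
SA = 5956.7 m^2/g

5956.7


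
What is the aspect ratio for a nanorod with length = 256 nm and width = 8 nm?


Aspect ratio AR = length / diameter
AR = 256 / 8
AR = 32.0

32.0


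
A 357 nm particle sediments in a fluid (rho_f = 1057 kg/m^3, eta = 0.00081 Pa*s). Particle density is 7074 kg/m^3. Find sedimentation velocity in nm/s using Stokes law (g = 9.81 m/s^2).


Radius R = 357/2 nm = 1.785e-07 m
Density difference = 7074 - 1057 = 6017 kg/m^3
v = 2 * R^2 * (rho_p - rho_f) * g / (9 * eta)
v = 2 * (1.785e-07)^2 * 6017 * 9.81 / (9 * 0.00081)
v = 5.15974e-07 m/s = 515.9741 nm/s

515.9741


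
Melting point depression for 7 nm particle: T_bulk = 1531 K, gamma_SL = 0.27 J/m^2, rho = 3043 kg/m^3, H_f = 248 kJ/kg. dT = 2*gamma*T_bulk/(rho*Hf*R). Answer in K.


Radius R = 7/2 = 3.5 nm = 3.5e-09 m
Convert H_f = 248 kJ/kg = 248000 J/kg
dT = 2 * gamma_SL * T_bulk / (rho * H_f * R)
dT = 2 * 0.27 * 1531 / (3043 * 248000 * 3.5e-09)
dT = 313.0 K

313.0


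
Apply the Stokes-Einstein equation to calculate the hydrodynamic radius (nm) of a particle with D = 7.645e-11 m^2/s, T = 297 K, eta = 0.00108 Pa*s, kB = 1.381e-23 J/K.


Stokes-Einstein: R = kB*T / (6*pi*eta*D)
R = 1.381e-23 * 297 / (6 * pi * 0.00108 * 7.645e-11)
R = 2.63541e-09 m = 2.64 nm

2.64


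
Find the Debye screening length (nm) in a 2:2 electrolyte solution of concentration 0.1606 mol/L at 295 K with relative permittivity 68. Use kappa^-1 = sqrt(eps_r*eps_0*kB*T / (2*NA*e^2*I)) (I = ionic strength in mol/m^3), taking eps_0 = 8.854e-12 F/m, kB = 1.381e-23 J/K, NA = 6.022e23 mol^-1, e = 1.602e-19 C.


Ionic strength I = 0.1606 * 2^2 * 1000 = 642.4 mol/m^3
kappa^-1 = sqrt(68 * 8.854e-12 * 1.381e-23 * 295 / (2 * 6.022e23 * (1.602e-19)^2 * 642.4))
kappa^-1 = 0.351 nm

0.351


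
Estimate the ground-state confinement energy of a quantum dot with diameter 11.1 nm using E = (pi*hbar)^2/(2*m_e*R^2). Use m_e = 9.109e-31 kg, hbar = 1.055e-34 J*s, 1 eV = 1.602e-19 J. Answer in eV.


Radius R = 11.1/2 = 5.55 nm = 5.55e-09 m
E = (pi * 1.055e-34)^2 / (2 * 9.109e-31 * (5.55e-09)^2)
E(J) = 1.95757e-21
E = E(J) / 1.602e-19 = 0.0122 eV

0.0122


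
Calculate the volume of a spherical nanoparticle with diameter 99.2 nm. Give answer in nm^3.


Radius r = 99.2/2 = 49.6 nm
Volume V = (4/3) * pi * r^3
V = (4/3) * pi * (49.6)^3
V = 511132.67 nm^3

511132.67


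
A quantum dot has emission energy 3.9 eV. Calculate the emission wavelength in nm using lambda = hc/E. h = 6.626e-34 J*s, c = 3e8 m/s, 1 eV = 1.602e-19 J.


Convert energy: E = 3.9 eV = 3.9 * 1.602e-19 = 6.2478e-19 J
lambda = h*c / E = 6.626e-34 * 3e8 / 6.2478e-19
lambda = 3.1816e-07 m = 318.2 nm

318.2


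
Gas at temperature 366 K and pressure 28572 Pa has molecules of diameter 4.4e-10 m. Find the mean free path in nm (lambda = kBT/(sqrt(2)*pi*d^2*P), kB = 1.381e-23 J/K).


Mean free path: lambda = kB*T / (sqrt(2) * pi * d^2 * P)
lambda = 1.381e-23 * 366 / (sqrt(2) * pi * (4.4e-10)^2 * 28572)
lambda = 2.05667e-07 m
lambda = 205.67 nm

205.67


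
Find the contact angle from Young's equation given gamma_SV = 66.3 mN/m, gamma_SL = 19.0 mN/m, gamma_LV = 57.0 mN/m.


cos(theta) = (gamma_SV - gamma_SL) / gamma_LV
cos(theta) = (66.3 - 19.0) / 57.0
cos(theta) = 0.829825
theta = arccos(0.829825) = 33.92 degrees

33.92


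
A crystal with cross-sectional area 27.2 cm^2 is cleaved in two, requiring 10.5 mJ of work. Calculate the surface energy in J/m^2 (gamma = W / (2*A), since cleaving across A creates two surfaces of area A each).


Convert: A = 27.2 cm^2 = 0.00272 m^2, W = 10.5 mJ = 0.0105 J
Cleaving exposes two faces of area A, so total new surface = 2*A and gamma = W / (2*A)
gamma = 0.0105 / (2 * 0.00272)
gamma = 1.93 J/m^2

1.93


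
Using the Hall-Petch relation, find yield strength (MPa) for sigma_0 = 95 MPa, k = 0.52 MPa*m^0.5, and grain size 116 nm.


d = 116 nm = 1.16e-07 m
sqrt(d) = 0.0003405877
Hall-Petch contribution = k / sqrt(d) = 0.52 / 0.0003405877 = 1526.8 MPa
sigma = sigma_0 + k/sqrt(d) = 95 + 1526.8 = 1621.8 MPa

1621.8


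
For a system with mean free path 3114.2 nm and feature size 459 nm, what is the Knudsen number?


Knudsen number Kn = lambda / L
Kn = 3114.2 / 459
Kn = 6.7847

6.7847


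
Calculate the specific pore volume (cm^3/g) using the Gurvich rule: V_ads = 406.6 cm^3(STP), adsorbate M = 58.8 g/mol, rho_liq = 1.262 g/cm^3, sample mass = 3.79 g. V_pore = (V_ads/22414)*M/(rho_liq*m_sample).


Moles adsorbed n = V_ads / 22414 = 406.6 / 22414 = 1.814045e-02 mol
Liquid volume V_liq = n * M / rho_liq = 1.814045e-02 * 58.8 / 1.262 = 0.84521 cm^3
Specific pore volume V_pore = V_liq / m_sample = 0.84521 / 3.79
V_pore = 0.223 cm^3/g

0.223


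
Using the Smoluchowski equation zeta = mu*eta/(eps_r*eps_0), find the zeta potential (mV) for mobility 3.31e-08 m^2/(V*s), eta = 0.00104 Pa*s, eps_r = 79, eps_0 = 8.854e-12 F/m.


Smoluchowski equation: zeta = mu * eta / (eps_r * eps_0)
zeta = 3.31e-08 * 0.00104 / (79 * 8.854e-12)
zeta = 0.049215 V = 49.21 mV

49.21


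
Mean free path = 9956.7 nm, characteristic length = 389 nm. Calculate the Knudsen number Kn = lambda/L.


Knudsen number Kn = lambda / L
Kn = 9956.7 / 389
Kn = 25.5956

25.5956


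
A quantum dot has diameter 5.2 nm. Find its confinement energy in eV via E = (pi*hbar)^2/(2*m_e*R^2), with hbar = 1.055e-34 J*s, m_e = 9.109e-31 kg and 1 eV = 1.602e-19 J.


Radius R = 5.2/2 = 2.6 nm = 2.6e-09 m
E = (pi * 1.055e-34)^2 / (2 * 9.109e-31 * (2.6e-09)^2)
E(J) = 8.91984e-21
E = E(J) / 1.602e-19 = 0.0557 eV

0.0557


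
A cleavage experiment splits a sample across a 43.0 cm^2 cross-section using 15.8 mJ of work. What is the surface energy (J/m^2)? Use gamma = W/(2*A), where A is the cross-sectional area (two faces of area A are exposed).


Convert: A = 43.0 cm^2 = 0.0043 m^2, W = 15.8 mJ = 0.0158 J
Cleaving exposes two faces of area A, so total new surface = 2*A and gamma = W / (2*A)
gamma = 0.0158 / (2 * 0.0043)
gamma = 1.837 J/m^2

1.837


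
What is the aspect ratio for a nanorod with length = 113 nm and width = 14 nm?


Aspect ratio AR = length / diameter
AR = 113 / 14
AR = 8.07

8.07


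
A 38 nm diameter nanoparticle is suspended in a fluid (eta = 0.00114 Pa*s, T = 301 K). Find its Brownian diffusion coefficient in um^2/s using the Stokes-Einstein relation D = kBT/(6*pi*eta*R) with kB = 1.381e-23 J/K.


Radius R = 38/2 = 19 nm = 1.9e-08 m
D = kB*T / (6*pi*eta*R)
D = 1.381e-23 * 301 / (6 * pi * 0.00114 * 1.9e-08)
D = 1.01812e-11 m^2/s = 10.181 um^2/s

10.181


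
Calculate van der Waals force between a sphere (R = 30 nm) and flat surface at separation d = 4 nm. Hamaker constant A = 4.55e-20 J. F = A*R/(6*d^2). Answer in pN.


Convert to SI: R = 30 nm = 3e-08 m, d = 4 nm = 4e-09 m
F = A * R / (6 * d^2)
F = 4.55e-20 * 3e-08 / (6 * (4e-09)^2)
F = 1.42188e-11 N = 14.219 pN

14.219


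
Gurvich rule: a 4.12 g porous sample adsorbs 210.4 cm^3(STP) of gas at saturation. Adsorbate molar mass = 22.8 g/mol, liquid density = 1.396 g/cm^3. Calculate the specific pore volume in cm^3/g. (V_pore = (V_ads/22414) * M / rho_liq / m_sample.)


Moles adsorbed n = V_ads / 22414 = 210.4 / 22414 = 9.386990e-03 mol
Liquid volume V_liq = n * M / rho_liq = 9.386990e-03 * 22.8 / 1.396 = 0.15331 cm^3
Specific pore volume V_pore = V_liq / m_sample = 0.15331 / 4.12
V_pore = 0.0372 cm^3/g

0.0372


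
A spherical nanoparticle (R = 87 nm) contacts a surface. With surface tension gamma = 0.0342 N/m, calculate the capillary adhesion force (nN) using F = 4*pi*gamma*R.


Convert radius: R = 87 nm = 8.7e-08 m
F = 4 * pi * gamma * R
F = 4 * pi * 0.0342 * 8.7e-08
F = 3.739e-08 N = 37.39 nN

37.39


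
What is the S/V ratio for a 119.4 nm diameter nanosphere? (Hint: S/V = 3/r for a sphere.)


Radius r = 119.4/2 = 59.7 nm
S/V = 3 / r = 3 / 59.7
S/V = 0.0503 nm^-1

0.0503


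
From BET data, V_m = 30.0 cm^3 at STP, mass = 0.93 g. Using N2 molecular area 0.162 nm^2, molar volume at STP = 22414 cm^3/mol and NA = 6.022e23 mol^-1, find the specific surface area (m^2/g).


Number of moles in monolayer = V_m / 22414 = 30.0 / 22414 = 0.00133845
Number of molecules = moles * NA = 0.00133845 * 6.022e23
SA = molecules * sigma / mass
SA = (30.0 / 22414) * 6.022e23 * 0.162e-18 / 0.93
SA = 140.4 m^2/g

140.4


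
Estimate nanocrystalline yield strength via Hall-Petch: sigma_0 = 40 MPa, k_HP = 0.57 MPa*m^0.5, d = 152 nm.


d = 152 nm = 1.52e-07 m
sqrt(d) = 0.0003898718
Hall-Petch contribution = k / sqrt(d) = 0.57 / 0.0003898718 = 1462.0 MPa
sigma = sigma_0 + k/sqrt(d) = 40 + 1462.0 = 1502.0 MPa

1502.0


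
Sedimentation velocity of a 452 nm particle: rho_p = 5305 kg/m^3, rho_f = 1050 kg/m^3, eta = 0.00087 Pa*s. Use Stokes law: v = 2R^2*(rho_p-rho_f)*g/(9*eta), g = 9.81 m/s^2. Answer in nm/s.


Radius R = 452/2 nm = 2.26e-07 m
Density difference = 5305 - 1050 = 4255 kg/m^3
v = 2 * R^2 * (rho_p - rho_f) * g / (9 * eta)
v = 2 * (2.26e-07)^2 * 4255 * 9.81 / (9 * 0.00087)
v = 5.4457e-07 m/s = 544.57 nm/s

544.57


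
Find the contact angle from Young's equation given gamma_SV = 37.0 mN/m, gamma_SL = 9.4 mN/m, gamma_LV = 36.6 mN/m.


cos(theta) = (gamma_SV - gamma_SL) / gamma_LV
cos(theta) = (37.0 - 9.4) / 36.6
cos(theta) = 0.754098
theta = arccos(0.754098) = 41.05 degrees

41.05


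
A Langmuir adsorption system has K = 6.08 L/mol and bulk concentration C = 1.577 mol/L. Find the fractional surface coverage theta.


Langmuir isotherm: theta = K*C / (1 + K*C)
K*C = 6.08 * 1.577 = 9.58816
theta = 9.58816 / (1 + 9.58816) = 9.58816 / 10.58816
theta = 0.9056

0.9056


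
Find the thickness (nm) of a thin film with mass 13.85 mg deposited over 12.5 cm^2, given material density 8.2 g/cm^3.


Convert: m = 13.85 mg = 1.3850e-05 kg, A = 12.5 cm^2 = 1.2500e-03 m^2, rho = 8.2 g/cm^3 = 8200 kg/m^3
t = m / (A * rho)
t = 1.3850e-05 / (1.2500e-03 * 8200)
t = 1.3512e-06 m = 1351.2 nm

1351.2


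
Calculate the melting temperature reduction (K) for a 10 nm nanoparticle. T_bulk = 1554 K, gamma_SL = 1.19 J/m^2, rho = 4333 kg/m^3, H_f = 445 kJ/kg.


Radius R = 10/2 = 5 nm = 5e-09 m
Convert H_f = 445 kJ/kg = 445000 J/kg
dT = 2 * gamma_SL * T_bulk / (rho * H_f * R)
dT = 2 * 1.19 * 1554 / (4333 * 445000 * 5e-09)
dT = 383.6 K

383.6


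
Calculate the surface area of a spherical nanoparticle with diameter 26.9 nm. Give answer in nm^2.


Radius r = 26.9/2 = 13.45 nm
Surface area SA = 4 * pi * r^2
SA = 4 * pi * (13.45)^2
SA = 2273.29 nm^2

2273.29


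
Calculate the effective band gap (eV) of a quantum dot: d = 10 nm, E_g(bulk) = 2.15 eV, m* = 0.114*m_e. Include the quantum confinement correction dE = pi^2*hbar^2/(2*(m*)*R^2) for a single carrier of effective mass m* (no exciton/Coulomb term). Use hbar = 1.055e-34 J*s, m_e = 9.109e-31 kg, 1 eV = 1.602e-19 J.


Radius R = 10/2 nm = 5e-09 m
Confinement energy dE = pi^2 * hbar^2 / (2 * m_eff * m_e * R^2)
dE = pi^2 * (1.055e-34)^2 / (2 * 0.114 * 9.109e-31 * (5e-09)^2) J, divided by 1.602e-19 J/eV
dE = 0.1321 eV
Total band gap = E_g(bulk) + dE = 2.15 + 0.1321 = 2.2821 eV

2.2821


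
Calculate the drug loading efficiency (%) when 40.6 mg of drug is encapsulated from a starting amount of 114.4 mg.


Drug loading efficiency = (drug loaded / drug initial) * 100
DLE = 40.6 / 114.4 * 100
DLE = 0.3549 * 100
DLE = 35.49%

35.49


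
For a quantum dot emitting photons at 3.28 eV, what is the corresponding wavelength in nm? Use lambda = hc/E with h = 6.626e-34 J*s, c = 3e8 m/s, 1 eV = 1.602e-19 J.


Convert energy: E = 3.28 eV = 3.28 * 1.602e-19 = 5.25456e-19 J
lambda = h*c / E = 6.626e-34 * 3e8 / 5.25456e-19
lambda = 3.783e-07 m = 378.3 nm

378.3


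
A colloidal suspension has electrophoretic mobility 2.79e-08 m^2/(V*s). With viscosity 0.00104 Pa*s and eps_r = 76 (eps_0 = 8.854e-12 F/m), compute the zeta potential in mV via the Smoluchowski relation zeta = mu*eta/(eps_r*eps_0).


Smoluchowski equation: zeta = mu * eta / (eps_r * eps_0)
zeta = 2.79e-08 * 0.00104 / (76 * 8.854e-12)
zeta = 0.043121 V = 43.12 mV

43.12


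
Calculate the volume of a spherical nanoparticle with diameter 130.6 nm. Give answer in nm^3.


Radius r = 130.6/2 = 65.3 nm
Volume V = (4/3) * pi * r^3
V = (4/3) * pi * (65.3)^3
V = 1166348.01 nm^3

1166348.01


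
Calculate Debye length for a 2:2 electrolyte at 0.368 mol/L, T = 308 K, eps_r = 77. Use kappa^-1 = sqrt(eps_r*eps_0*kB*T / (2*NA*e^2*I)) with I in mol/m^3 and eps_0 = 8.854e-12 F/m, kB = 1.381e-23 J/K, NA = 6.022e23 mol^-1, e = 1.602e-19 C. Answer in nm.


Ionic strength I = 0.368 * 2^2 * 1000 = 1472 mol/m^3
kappa^-1 = sqrt(77 * 8.854e-12 * 1.381e-23 * 308 / (2 * 6.022e23 * (1.602e-19)^2 * 1472))
kappa^-1 = 0.252 nm

0.252


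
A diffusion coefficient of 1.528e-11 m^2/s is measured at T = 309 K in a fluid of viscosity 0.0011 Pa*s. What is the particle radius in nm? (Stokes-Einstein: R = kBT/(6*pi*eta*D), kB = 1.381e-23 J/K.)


Stokes-Einstein: R = kB*T / (6*pi*eta*D)
R = 1.381e-23 * 309 / (6 * pi * 0.0011 * 1.528e-11)
R = 1.3469e-08 m = 13.47 nm

13.47


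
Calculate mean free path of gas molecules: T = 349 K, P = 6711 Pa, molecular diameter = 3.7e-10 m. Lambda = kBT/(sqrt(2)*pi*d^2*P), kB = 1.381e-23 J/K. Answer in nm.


Mean free path: lambda = kB*T / (sqrt(2) * pi * d^2 * P)
lambda = 1.381e-23 * 349 / (sqrt(2) * pi * (3.7e-10)^2 * 6711)
lambda = 1.18077e-06 m
lambda = 1180.77 nm

1180.77


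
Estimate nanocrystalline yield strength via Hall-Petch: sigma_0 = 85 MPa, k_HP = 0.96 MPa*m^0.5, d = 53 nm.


d = 53 nm = 5.3e-08 m
sqrt(d) = 0.0002302173
Hall-Petch contribution = k / sqrt(d) = 0.96 / 0.0002302173 = 4170.0 MPa
sigma = sigma_0 + k/sqrt(d) = 85 + 4170.0 = 4255.0 MPa

4255.0


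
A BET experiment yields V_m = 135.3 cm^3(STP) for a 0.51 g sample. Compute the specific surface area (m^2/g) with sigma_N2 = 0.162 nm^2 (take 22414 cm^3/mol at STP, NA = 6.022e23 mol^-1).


Number of moles in monolayer = V_m / 22414 = 135.3 / 22414 = 0.00603641
Number of molecules = moles * NA = 0.00603641 * 6.022e23
SA = molecules * sigma / mass
SA = (135.3 / 22414) * 6.022e23 * 0.162e-18 / 0.51
SA = 1154.7 m^2/g

1154.7


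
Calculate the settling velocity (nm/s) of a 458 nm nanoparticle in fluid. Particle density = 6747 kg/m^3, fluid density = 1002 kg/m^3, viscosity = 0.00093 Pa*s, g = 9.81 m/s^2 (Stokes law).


Radius R = 458/2 nm = 2.29e-07 m
Density difference = 6747 - 1002 = 5745 kg/m^3
v = 2 * R^2 * (rho_p - rho_f) * g / (9 * eta)
v = 2 * (2.29e-07)^2 * 5745 * 9.81 / (9 * 0.00093)
v = 7.06211e-07 m/s = 706.2111 nm/s

706.2111


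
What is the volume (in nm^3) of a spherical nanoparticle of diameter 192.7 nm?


Radius r = 192.7/2 = 96.35 nm
Volume V = (4/3) * pi * r^3
V = (4/3) * pi * (96.35)^3
V = 3746655.54 nm^3

3746655.54


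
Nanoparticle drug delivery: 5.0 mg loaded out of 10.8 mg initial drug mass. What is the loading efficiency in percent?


Drug loading efficiency = (drug loaded / drug initial) * 100
DLE = 5.0 / 10.8 * 100
DLE = 0.463 * 100
DLE = 46.3%

46.3


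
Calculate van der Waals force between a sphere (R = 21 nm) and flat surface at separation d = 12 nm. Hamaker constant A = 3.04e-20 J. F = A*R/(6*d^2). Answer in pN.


Convert to SI: R = 21 nm = 2.1e-08 m, d = 12 nm = 1.2e-08 m
F = A * R / (6 * d^2)
F = 3.04e-20 * 2.1e-08 / (6 * (1.2e-08)^2)
F = 7.38889e-13 N = 0.739 pN

0.739


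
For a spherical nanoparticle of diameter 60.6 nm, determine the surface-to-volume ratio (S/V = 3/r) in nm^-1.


Radius r = 60.6/2 = 30.3 nm
S/V = 3 / r = 3 / 30.3
S/V = 0.099 nm^-1

0.099


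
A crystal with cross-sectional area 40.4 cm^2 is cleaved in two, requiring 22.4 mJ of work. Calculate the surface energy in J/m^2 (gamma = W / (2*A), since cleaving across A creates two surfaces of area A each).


Convert: A = 40.4 cm^2 = 0.00404 m^2, W = 22.4 mJ = 0.0224 J
Cleaving exposes two faces of area A, so total new surface = 2*A and gamma = W / (2*A)
gamma = 0.0224 / (2 * 0.00404)
gamma = 2.772 J/m^2

2.772


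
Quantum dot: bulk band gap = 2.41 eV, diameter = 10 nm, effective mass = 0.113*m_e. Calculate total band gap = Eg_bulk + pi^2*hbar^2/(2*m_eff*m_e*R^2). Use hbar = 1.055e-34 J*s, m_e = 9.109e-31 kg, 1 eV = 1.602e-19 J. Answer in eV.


Radius R = 10/2 nm = 5e-09 m
Confinement energy dE = pi^2 * hbar^2 / (2 * m_eff * m_e * R^2)
dE = pi^2 * (1.055e-34)^2 / (2 * 0.113 * 9.109e-31 * (5e-09)^2) J, divided by 1.602e-19 J/eV
dE = 0.1332 eV
Total band gap = E_g(bulk) + dE = 2.41 + 0.1332 = 2.5432 eV

2.5432


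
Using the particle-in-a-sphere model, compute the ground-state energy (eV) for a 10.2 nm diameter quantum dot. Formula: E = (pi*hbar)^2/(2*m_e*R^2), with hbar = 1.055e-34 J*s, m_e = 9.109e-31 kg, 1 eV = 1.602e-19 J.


Radius R = 10.2/2 = 5.1 nm = 5.1e-09 m
E = (pi * 1.055e-34)^2 / (2 * 9.109e-31 * (5.1e-09)^2)
E(J) = 2.31827e-21
E = E(J) / 1.602e-19 = 0.0145 eV

0.0145


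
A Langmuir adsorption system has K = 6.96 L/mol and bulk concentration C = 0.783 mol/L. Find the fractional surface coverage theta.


Langmuir isotherm: theta = K*C / (1 + K*C)
K*C = 6.96 * 0.783 = 5.44968
theta = 5.44968 / (1 + 5.44968) = 5.44968 / 6.44968
theta = 0.845

0.845


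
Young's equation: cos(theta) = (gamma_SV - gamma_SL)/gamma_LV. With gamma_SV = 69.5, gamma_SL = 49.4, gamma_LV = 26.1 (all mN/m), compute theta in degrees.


cos(theta) = (gamma_SV - gamma_SL) / gamma_LV
cos(theta) = (69.5 - 49.4) / 26.1
cos(theta) = 0.770115
theta = arccos(0.770115) = 39.64 degrees

39.64


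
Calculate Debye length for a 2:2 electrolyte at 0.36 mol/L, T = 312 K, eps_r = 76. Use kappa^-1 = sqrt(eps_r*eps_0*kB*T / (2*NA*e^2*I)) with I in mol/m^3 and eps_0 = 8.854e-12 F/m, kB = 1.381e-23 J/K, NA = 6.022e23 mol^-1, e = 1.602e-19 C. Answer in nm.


Ionic strength I = 0.36 * 2^2 * 1000 = 1440 mol/m^3
kappa^-1 = sqrt(76 * 8.854e-12 * 1.381e-23 * 312 / (2 * 6.022e23 * (1.602e-19)^2 * 1440))
kappa^-1 = 0.255 nm

0.255


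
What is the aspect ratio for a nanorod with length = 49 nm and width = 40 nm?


Aspect ratio AR = length / diameter
AR = 49 / 40
AR = 1.23

1.23


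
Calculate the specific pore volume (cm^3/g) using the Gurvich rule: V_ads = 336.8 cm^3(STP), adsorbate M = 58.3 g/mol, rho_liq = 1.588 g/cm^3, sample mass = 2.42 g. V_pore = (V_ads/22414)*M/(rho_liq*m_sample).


Moles adsorbed n = V_ads / 22414 = 336.8 / 22414 = 1.502632e-02 mol
Liquid volume V_liq = n * M / rho_liq = 1.502632e-02 * 58.3 / 1.588 = 0.55166 cm^3
Specific pore volume V_pore = V_liq / m_sample = 0.55166 / 2.42
V_pore = 0.228 cm^3/g

0.228


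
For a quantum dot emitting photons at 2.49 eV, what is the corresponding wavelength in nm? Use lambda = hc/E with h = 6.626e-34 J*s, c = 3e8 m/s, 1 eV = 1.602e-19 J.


Convert energy: E = 2.49 eV = 2.49 * 1.602e-19 = 3.98898e-19 J
lambda = h*c / E = 6.626e-34 * 3e8 / 3.98898e-19
lambda = 4.98323e-07 m = 498.3 nm

498.3


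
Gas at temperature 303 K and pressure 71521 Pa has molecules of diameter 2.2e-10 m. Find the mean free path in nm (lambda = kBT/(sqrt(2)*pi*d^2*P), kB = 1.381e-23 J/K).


Mean free path: lambda = kB*T / (sqrt(2) * pi * d^2 * P)
lambda = 1.381e-23 * 303 / (sqrt(2) * pi * (2.2e-10)^2 * 71521)
lambda = 2.72077e-07 m
lambda = 272.08 nm

272.08


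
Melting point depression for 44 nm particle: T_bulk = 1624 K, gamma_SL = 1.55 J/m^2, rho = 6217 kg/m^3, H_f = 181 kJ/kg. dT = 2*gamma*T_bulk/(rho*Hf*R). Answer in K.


Radius R = 44/2 = 22 nm = 2.2e-08 m
Convert H_f = 181 kJ/kg = 181000 J/kg
dT = 2 * gamma_SL * T_bulk / (rho * H_f * R)
dT = 2 * 1.55 * 1624 / (6217 * 181000 * 2.2e-08)
dT = 203.4 K

203.4


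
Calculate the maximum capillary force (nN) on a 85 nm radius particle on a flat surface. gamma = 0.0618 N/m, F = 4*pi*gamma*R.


Convert radius: R = 85 nm = 8.5e-08 m
F = 4 * pi * gamma * R
F = 4 * pi * 0.0618 * 8.5e-08
F = 6.60111e-08 N = 66.0111 nN

66.0111
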